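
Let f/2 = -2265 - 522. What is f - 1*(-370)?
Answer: -5204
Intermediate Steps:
f = -5574 (f = 2*(-2265 - 522) = 2*(-2787) = -5574)
f - 1*(-370) = -5574 - 1*(-370) = -5574 + 370 = -5204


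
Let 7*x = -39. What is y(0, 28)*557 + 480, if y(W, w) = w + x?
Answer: 90809/7 ≈ 12973.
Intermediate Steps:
x = -39/7 (x = (⅐)*(-39) = -39/7 ≈ -5.5714)
y(W, w) = -39/7 + w (y(W, w) = w - 39/7 = -39/7 + w)
y(0, 28)*557 + 480 = (-39/7 + 28)*557 + 480 = (157/7)*557 + 480 = 87449/7 + 480 = 90809/7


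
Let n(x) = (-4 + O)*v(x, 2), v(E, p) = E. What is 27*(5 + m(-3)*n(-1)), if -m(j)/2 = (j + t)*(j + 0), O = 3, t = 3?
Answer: 135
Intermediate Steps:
n(x) = -x (n(x) = (-4 + 3)*x = -x)
m(j) = -2*j*(3 + j) (m(j) = -2*(j + 3)*(j + 0) = -2*(3 + j)*j = -2*j*(3 + j))
27*(5 + m(-3)*n(-1)) = 27*(5 + (-2*(-3)*(3 - 3))*(-1*(-1))) = 27*(5 - 2*(-3)*0*1) = 27*(5 + 0*1) = 27*(5 + 0) = 27*5 = 135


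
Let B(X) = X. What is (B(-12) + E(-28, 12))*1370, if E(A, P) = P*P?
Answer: 180840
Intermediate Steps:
E(A, P) = P²
(B(-12) + E(-28, 12))*1370 = (-12 + 12²)*1370 = (-12 + 144)*1370 = 132*1370 = 180840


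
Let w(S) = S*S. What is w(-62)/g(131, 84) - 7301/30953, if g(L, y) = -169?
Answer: -9247477/402389 ≈ -22.981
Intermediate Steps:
w(S) = S²
w(-62)/g(131, 84) - 7301/30953 = (-62)²/(-169) - 7301/30953 = 3844*(-1/169) - 7301*1/30953 = -3844/169 - 7301/30953 = -9247477/402389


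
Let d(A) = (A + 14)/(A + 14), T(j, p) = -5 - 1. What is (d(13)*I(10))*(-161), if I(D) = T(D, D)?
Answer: 966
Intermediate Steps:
T(j, p) = -6
I(D) = -6
d(A) = 1 (d(A) = (14 + A)/(14 + A) = 1)
(d(13)*I(10))*(-161) = (1*(-6))*(-161) = -6*(-161) = 966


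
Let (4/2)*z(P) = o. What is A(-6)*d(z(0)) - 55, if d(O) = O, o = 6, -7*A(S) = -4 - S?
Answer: -391/7 ≈ -55.857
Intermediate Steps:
A(S) = 4/7 + S/7 (A(S) = -(-4 - S)/7 = 4/7 + S/7)
z(P) = 3 (z(P) = (½)*6 = 3)
A(-6)*d(z(0)) - 55 = (4/7 + (⅐)*(-6))*3 - 55 = (4/7 - 6/7)*3 - 55 = -2/7*3 - 55 = -6/7 - 55 = -391/7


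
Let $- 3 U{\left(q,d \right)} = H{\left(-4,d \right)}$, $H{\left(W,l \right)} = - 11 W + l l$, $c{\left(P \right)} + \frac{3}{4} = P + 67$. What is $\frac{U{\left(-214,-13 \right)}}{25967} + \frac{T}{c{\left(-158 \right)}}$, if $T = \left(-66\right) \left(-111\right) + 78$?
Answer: $- \frac{769064729}{9529889} \approx -80.7$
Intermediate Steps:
$c{\left(P \right)} = \frac{265}{4} + P$ ($c{\left(P \right)} = - \frac{3}{4} + \left(P + 67\right) = - \frac{3}{4} + \left(67 + P\right) = \frac{265}{4} + P$)
$H{\left(W,l \right)} = l^{2} - 11 W$ ($H{\left(W,l \right)} = - 11 W + l^{2} = l^{2} - 11 W$)
$U{\left(q,d \right)} = - \frac{44}{3} - \frac{d^{2}}{3}$ ($U{\left(q,d \right)} = - \frac{d^{2} - -44}{3} = - \frac{d^{2} + 44}{3} = - \frac{44 + d^{2}}{3} = - \frac{44}{3} - \frac{d^{2}}{3}$)
$T = 7404$ ($T = 7326 + 78 = 7404$)
$\frac{U{\left(-214,-13 \right)}}{25967} + \frac{T}{c{\left(-158 \right)}} = \frac{- \frac{44}{3} - \frac{\left(-13\right)^{2}}{3}}{25967} + \frac{7404}{\frac{265}{4} - 158} = \left(- \frac{44}{3} - \frac{169}{3}\right) \frac{1}{25967} + \frac{7404}{- \frac{367}{4}} = \left(- \frac{44}{3} - \frac{169}{3}\right) \frac{1}{25967} + 7404 \left(- \frac{4}{367}\right) = \left(-71\right) \frac{1}{25967} - \frac{29616}{367} = - \frac{71}{25967} - \frac{29616}{367} = - \frac{769064729}{9529889}$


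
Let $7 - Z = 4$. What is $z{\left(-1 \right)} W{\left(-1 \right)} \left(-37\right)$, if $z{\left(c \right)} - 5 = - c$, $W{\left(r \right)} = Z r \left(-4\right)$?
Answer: $-2664$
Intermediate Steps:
$Z = 3$ ($Z = 7 - 4 = 3$)
$W{\left(r \right)} = - 12 r$ ($W{\left(r \right)} = 3 r \left(-4\right) = - 12 r$)
$z{\left(c \right)} = 5 - c$
$z{\left(-1 \right)} W{\left(-1 \right)} \left(-37\right) = \left(5 - -1\right) \left(\left(-12\right) \left(-1\right)\right) \left(-37\right) = \left(5 + 1\right) 12 \left(-37\right) = 6 \cdot 12 \left(-37\right) = 72 \left(-37\right) = -2664$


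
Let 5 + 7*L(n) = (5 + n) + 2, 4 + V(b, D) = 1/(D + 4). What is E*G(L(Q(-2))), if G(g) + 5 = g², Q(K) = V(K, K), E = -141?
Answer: 136911/196 ≈ 698.53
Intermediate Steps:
V(b, D) = -4 + 1/(4 + D) (V(b, D) = -4 + 1/(D + 4) = -4 + 1/(4 + D))
Q(K) = (-15 - 4*K)/(4 + K)
L(n) = 2/7 + n/7 (L(n) = -5/7 + ((5 + n) + 2)/7 = -5/7 + (7 + n)/7 = -5/7 + (1 + n/7) = 2/7 + n/7)
G(g) = -5 + g²
E*G(L(Q(-2))) = -141*(-5 + (2/7 + ((-15 - 4*(-2))/(4 - 2))/7)²) = -141*(-5 + (2/7 + ((-15 + 8)/2)/7)²) = -141*(-5 + (2/7 + ((½)*(-7))/7)²) = -141*(-5 + (2/7 + (⅐)*(-7/2))²) = -141*(-5 + (2/7 - ½)²) = -141*(-5 + (-3/14)²) = -141*(-5 + 9/196) = -141*(-971/196) = 136911/196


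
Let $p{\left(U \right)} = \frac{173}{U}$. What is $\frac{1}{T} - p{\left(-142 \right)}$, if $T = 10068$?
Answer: $\frac{870953}{714828} \approx 1.2184$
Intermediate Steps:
$\frac{1}{T} - p{\left(-142 \right)} = \frac{1}{10068} - \frac{173}{-142} = \frac{1}{10068} - 173 \left(- \frac{1}{142}\right) = \frac{1}{10068} - - \frac{173}{142} = \frac{1}{10068} + \frac{173}{142} = \frac{870953}{714828}$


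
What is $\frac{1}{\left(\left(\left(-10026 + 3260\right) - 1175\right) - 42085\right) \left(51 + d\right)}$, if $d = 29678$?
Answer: $- \frac{1}{1487222954} \approx -6.7239 \cdot 10^{-10}$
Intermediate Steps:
$\frac{1}{\left(\left(\left(-10026 + 3260\right) - 1175\right) - 42085\right) \left(51 + d\right)} = \frac{1}{\left(\left(\left(-10026 + 3260\right) - 1175\right) - 42085\right) \left(51 + 29678\right)} = \frac{1}{\left(\left(-6766 - 1175\right) - 42085\right) 29729} = \frac{1}{\left(-7941 - 42085\right) 29729} = \frac{1}{\left(-50026\right) 29729} = \frac{1}{-1487222954} = - \frac{1}{1487222954}$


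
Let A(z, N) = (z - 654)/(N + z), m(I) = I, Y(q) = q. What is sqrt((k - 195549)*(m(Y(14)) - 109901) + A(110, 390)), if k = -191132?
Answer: sqrt(26557009403695)/25 ≈ 2.0613e+5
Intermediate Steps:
A(z, N) = (-654 + z)/(N + z)
sqrt((k - 195549)*(m(Y(14)) - 109901) + A(110, 390)) = sqrt((-191132 - 195549)*(14 - 109901) + (-654 + 110)/(390 + 110)) = sqrt(-386681*(-109887) - 544/500) = sqrt(42491215047 + (1/500)*(-544)) = sqrt(42491215047 - 136/125) = sqrt(5311401880739/125) = sqrt(26557009403695)/25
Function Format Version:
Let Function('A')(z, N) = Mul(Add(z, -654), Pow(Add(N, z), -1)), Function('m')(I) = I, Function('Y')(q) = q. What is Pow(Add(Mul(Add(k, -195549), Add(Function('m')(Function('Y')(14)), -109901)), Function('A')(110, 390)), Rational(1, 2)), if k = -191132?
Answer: Mul(Rational(1, 25), Pow(26557009403695, Rational(1, 2))) ≈ 2.0613e+5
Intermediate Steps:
Function('A')(z, N) = Mul(Pow(Add(N, z), -1), Add(-654, z)) (Function('A')(z, N) = Mul(Add(-654, z), Pow(Add(N, z), -1)) = Mul(Pow(Add(N, z), -1), Add(-654, z)))
Pow(Add(Mul(Add(k, -195549), Add(Function('m')(Function('Y')(14)), -109901)), Function('A')(110, 390)), Rational(1, 2)) = Pow(Add(Mul(Add(-191132, -195549), Add(14, -109901)), Mul(Pow(Add(390, 110), -1), Add(-654, 110))), Rational(1, 2)) = Pow(Add(Mul(-386681, -109887), Mul(Pow(500, -1), -544)), Rational(1, 2)) = Pow(Add(42491215047, Mul(Rational(1, 500), -544)), Rational(1, 2)) = Pow(Add(42491215047, Rational(-136, 125)), Rational(1, 2)) = Pow(Rational(5311401880739, 125), Rational(1, 2)) = Mul(Rational(1, 25), Pow(26557009403695, Rational(1, 2)))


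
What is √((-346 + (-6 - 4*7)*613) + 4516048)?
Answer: 2*√1123715 ≈ 2120.1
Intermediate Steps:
√((-346 + (-6 - 4*7)*613) + 4516048) = √((-346 + (-6 - 28)*613) + 4516048) = √((-346 - 34*613) + 4516048) = √((-346 - 20842) + 4516048) = √(-21188 + 4516048) = √4494860 = 2*√1123715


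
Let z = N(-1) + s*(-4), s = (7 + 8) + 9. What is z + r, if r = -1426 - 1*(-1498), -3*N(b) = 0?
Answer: -24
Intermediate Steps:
N(b) = 0 (N(b) = -1/3*0 = 0)
r = 72 (r = -1426 + 1498 = 72)
s = 24 (s = 15 + 9 = 24)
z = -96 (z = 0 + 24*(-4) = 0 - 96 = -96)
z + r = -96 + 72 = -24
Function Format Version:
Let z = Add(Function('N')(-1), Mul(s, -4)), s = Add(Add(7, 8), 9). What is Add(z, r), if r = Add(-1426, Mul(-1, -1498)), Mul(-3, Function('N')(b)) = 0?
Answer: -24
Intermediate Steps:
Function('N')(b) = 0 (Function('N')(b) = Mul(Rational(-1, 3), 0) = 0)
r = 72 (r = Add(-1426, 1498) = 72)
s = 24 (s = Add(15, 9) = 24)
z = -96 (z = Add(0, Mul(24, -4)) = Add(0, -96) = -96)
Add(z, r) = Add(-96, 72) = -24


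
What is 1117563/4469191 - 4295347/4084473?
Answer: -14632070254978/18254289971343 ≈ -0.80157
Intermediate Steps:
1117563/4469191 - 4295347/4084473 = -14632070254978/18254289971343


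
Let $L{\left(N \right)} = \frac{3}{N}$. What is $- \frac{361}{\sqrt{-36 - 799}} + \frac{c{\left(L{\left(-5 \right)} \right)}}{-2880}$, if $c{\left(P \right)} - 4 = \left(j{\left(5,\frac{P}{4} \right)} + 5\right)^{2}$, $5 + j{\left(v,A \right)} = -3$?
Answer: $- \frac{13}{2880} + \frac{361 i \sqrt{835}}{835} \approx -0.0045139 + 12.493 i$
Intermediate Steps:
$j{\left(v,A \right)} = -8$ ($j{\left(v,A \right)} = -5 - 3 = -8$)
$c{\left(P \right)} = 13$ ($c{\left(P \right)} = 4 + \left(-8 + 5\right)^{2} = 4 + \left(-3\right)^{2} = 4 + 9 = 13$)
$- \frac{361}{\sqrt{-36 - 799}} + \frac{c{\left(L{\left(-5 \right)} \right)}}{-2880} = - \frac{361}{\sqrt{-36 - 799}} + \frac{13}{-2880} = - \frac{361}{\sqrt{-835}} + 13 \left(- \frac{1}{2880}\right) = - \frac{361}{i \sqrt{835}} - \frac{13}{2880} = - 361 \left(- \frac{i \sqrt{835}}{835}\right) - \frac{13}{2880} = \frac{361 i \sqrt{835}}{835} - \frac{13}{2880} = - \frac{13}{2880} + \frac{361 i \sqrt{835}}{835}$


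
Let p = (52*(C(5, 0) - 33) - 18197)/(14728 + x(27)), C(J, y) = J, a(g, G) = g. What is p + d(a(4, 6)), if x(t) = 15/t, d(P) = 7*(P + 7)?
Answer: 10030012/132557 ≈ 75.666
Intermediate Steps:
d(P) = 49 + 7*P (d(P) = 7*(7 + P) = 49 + 7*P)
p = -176877/132557 (p = (52*(5 - 33) - 18197)/(14728 + 15/27) = (52*(-28) - 18197)/(14728 + 15*(1/27)) = (-1456 - 18197)/(14728 + 5/9) = -19653/132557/9 = -19653*9/132557 = -176877/132557 ≈ -1.3343)
p + d(a(4, 6)) = -176877/132557 + (49 + 7*4) = -176877/132557 + (49 + 28) = -176877/132557 + 77 = 10030012/132557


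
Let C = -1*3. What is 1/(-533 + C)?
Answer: -1/536 ≈ -0.0018657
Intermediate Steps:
C = -3
1/(-533 + C) = 1/(-533 - 3) = 1/(-536) = -1/536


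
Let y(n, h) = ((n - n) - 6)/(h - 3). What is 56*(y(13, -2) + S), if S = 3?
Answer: 1176/5 ≈ 235.20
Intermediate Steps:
y(n, h) = -6/(-3 + h) (y(n, h) = (0 - 6)/(-3 + h) = -6/(-3 + h))
56*(y(13, -2) + S) = 56*(-6/(-3 - 2) + 3) = 56*(-6/(-5) + 3) = 56*(-6*(-⅕) + 3) = 56*(6/5 + 3) = 56*(21/5) = 1176/5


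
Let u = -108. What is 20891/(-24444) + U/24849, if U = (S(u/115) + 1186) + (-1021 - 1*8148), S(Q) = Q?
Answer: -9126909413/7761336660 ≈ -1.1759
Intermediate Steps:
U = -918153/115 (U = (-108/115 + 1186) + (-1021 - 1*8148) = (-108*1/115 + 1186) + (-1021 - 8148) = (-108/115 + 1186) - 9169 = 136282/115 - 9169 = -918153/115 ≈ -7983.9)
20891/(-24444) + U/24849 = 20891/(-24444) - 918153/115/24849 = 20891*(-1/24444) - 918153/115*1/24849 = -20891/24444 - 102017/317515 = -9126909413/7761336660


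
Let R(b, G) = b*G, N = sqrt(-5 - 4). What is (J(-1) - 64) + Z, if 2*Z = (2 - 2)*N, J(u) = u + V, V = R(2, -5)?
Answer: -75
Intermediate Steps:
N = 3*I (N = sqrt(-9) = 3*I ≈ 3.0*I)
R(b, G) = G*b
V = -10 (V = -5*2 = -10)
J(u) = -10 + u (J(u) = u - 10 = -10 + u)
Z = 0 (Z = ((2 - 2)*(3*I))/2 = (0*(3*I))/2 = (1/2)*0 = 0)
(J(-1) - 64) + Z = ((-10 - 1) - 64) + 0 = (-11 - 64) + 0 = -75 + 0 = -75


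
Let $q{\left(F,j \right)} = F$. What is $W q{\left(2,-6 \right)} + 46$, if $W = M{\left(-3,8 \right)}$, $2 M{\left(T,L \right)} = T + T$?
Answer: $40$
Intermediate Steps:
$M{\left(T,L \right)} = T$ ($M{\left(T,L \right)} = \frac{T + T}{2} = \frac{2 T}{2} = T$)
$W = -3$
$W q{\left(2,-6 \right)} + 46 = \left(-3\right) 2 + 46 = -6 + 46 = 40$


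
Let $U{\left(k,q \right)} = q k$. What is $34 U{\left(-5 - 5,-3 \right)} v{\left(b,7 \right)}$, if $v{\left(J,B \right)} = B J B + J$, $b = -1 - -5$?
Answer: $204000$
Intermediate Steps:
$U{\left(k,q \right)} = k q$
$b = 4$ ($b = -1 + 5 = 4$)
$v{\left(J,B \right)} = J + J B^{2}$ ($v{\left(J,B \right)} = J B^{2} + J = J + J B^{2}$)
$34 U{\left(-5 - 5,-3 \right)} v{\left(b,7 \right)} = 34 \left(-5 - 5\right) \left(-3\right) 4 \left(1 + 7^{2}\right) = 34 \left(\left(-10\right) \left(-3\right)\right) 4 \left(1 + 49\right) = 34 \cdot 30 \cdot 4 \cdot 50 = 1020 \cdot 200 = 204000$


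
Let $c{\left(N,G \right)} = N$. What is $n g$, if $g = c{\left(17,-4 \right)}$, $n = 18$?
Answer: $306$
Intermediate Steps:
$g = 17$
$n g = 18 \cdot 17 = 306$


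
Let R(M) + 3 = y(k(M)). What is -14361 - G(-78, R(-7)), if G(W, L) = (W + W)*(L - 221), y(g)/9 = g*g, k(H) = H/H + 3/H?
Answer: -2393481/49 ≈ -48847.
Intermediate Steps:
k(H) = 1 + 3/H
y(g) = 9*g² (y(g) = 9*(g*g) = 9*g²)
R(M) = -3 + 9*(3 + M)²/M² (R(M) = -3 + 9*((3 + M)/M)² = -3 + 9*((3 + M)²/M²) = -3 + 9*(3 + M)²/M²)
G(W, L) = 2*W*(-221 + L) (G(W, L) = (2*W)*(-221 + L) = 2*W*(-221 + L))
-14361 - G(-78, R(-7)) = -14361 - 2*(-78)*(-221 + (6 + 54/(-7) + 81/(-7)²)) = -14361 - 2*(-78)*(-221 + (6 + 54*(-⅐) + 81*(1/49))) = -14361 - 2*(-78)*(-221 + (6 - 54/7 + 81/49)) = -14361 - 2*(-78)*(-221 - 3/49) = -14361 - 2*(-78)*(-10832)/49 = -14361 - 1*1689792/49 = -14361 - 1689792/49 = -2393481/49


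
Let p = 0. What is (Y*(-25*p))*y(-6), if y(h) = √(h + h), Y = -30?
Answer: 0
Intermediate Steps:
y(h) = √2*√h (y(h) = √(2*h) = √2*√h)
(Y*(-25*p))*y(-6) = (-(-750)*0)*(√2*√(-6)) = (-30*0)*(√2*(I*√6)) = 0*(2*I*√3) = 0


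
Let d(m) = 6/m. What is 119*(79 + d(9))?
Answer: 28441/3 ≈ 9480.3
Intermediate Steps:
119*(79 + d(9)) = 119*(79 + 6/9) = 119*(79 + 6*(⅑)) = 119*(79 + ⅔) = 119*(239/3) = 28441/3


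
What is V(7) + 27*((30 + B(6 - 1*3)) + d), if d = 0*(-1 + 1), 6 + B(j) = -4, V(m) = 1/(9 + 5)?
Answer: 7561/14 ≈ 540.07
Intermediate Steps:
V(m) = 1/14
B(j) = -10 (B(j) = -6 - 4 = -10)
d = 0 (d = 0*0 = 0)
V(7) + 27*((30 + B(6 - 1*3)) + d) = 1/14 + 27*((30 - 10) + 0) = 1/14 + 27*(20 + 0) = 1/14 + 27*20 = 1/14 + 540 = 7561/14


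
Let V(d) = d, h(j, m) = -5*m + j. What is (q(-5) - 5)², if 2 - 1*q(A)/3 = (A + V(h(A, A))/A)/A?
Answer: 484/25 ≈ 19.360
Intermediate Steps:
h(j, m) = j - 5*m
q(A) = 6 - 3*(-4 + A)/A (q(A) = 6 - 3*(A + (A - 5*A)/A)/A = 6 - 3*(A + (-4*A)/A)/A = 6 - 3*(A - 4)/A = 6 - 3*(-4 + A)/A)
(q(-5) - 5)² = ((3 + 12/(-5)) - 5)² = ((3 + 12*(-⅕)) - 5)² = ((3 - 12/5) - 5)² = (⅗ - 5)² = (-22/5)² = 484/25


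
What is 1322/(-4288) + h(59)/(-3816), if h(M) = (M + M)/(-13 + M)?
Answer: -7267643/23521824 ≈ -0.30897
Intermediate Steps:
h(M) = 2*M/(-13 + M) (h(M) = (2*M)/(-13 + M) = 2*M/(-13 + M))
1322/(-4288) + h(59)/(-3816) = 1322/(-4288) + (2*59/(-13 + 59))/(-3816) = 1322*(-1/4288) + (2*59/46)*(-1/3816) = -661/2144 + (2*59*(1/46))*(-1/3816) = -661/2144 + (59/23)*(-1/3816) = -661/2144 - 59/87768 = -7267643/23521824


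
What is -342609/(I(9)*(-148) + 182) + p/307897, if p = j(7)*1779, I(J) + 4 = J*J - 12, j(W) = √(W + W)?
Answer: 114203/3146 + 1779*√14/307897 ≈ 36.323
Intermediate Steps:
j(W) = √2*√W (j(W) = √(2*W) = √2*√W)
I(J) = -16 + J² (I(J) = -4 + (J*J - 12) = -4 + (J² - 12) = -4 + (-12 + J²) = -16 + J²)
p = 1779*√14 (p = (√2*√7)*1779 = √14*1779 = 1779*√14 ≈ 6656.4)
-342609/(I(9)*(-148) + 182) + p/307897 = -342609/((-16 + 9²)*(-148) + 182) + (1779*√14)/307897 = -342609/((-16 + 81)*(-148) + 182) + (1779*√14)*(1/307897) = -342609/(65*(-148) + 182) + 1779*√14/307897 = -342609/(-9620 + 182) + 1779*√14/307897 = -342609/(-9438) + 1779*√14/307897 = -342609*(-1/9438) + 1779*√14/307897 = 114203/3146 + 1779*√14/307897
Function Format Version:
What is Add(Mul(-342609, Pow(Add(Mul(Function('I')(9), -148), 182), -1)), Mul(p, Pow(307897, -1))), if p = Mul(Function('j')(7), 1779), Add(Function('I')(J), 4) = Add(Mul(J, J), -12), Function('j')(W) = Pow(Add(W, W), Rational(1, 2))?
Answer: Add(Rational(114203, 3146), Mul(Rational(1779, 307897), Pow(14, Rational(1, 2)))) ≈ 36.323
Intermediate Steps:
Function('j')(W) = Mul(Pow(2, Rational(1, 2)), Pow(W, Rational(1, 2))) (Function('j')(W) = Pow(Mul(2, W), Rational(1, 2)) = Mul(Pow(2, Rational(1, 2)), Pow(W, Rational(1, 2))))
Function('I')(J) = Add(-16, Pow(J, 2)) (Function('I')(J) = Add(-4, Add(Mul(J, J), -12)) = Add(-4, Add(Pow(J, 2), -12)) = Add(-4, Add(-12, Pow(J, 2))) = Add(-16, Pow(J, 2)))
p = Mul(1779, Pow(14, Rational(1, 2))) (p = Mul(Mul(Pow(2, Rational(1, 2)), Pow(7, Rational(1, 2))), 1779) = Mul(Pow(14, Rational(1, 2)), 1779) = Mul(1779, Pow(14, Rational(1, 2))) ≈ 6656.4)
Add(Mul(-342609, Pow(Add(Mul(Function('I')(9), -148), 182), -1)), Mul(p, Pow(307897, -1))) = Add(Mul(-342609, Pow(Add(Mul(Add(-16, Pow(9, 2)), -148), 182), -1)), Mul(Mul(1779, Pow(14, Rational(1, 2))), Pow(307897, -1))) = Add(Mul(-342609, Pow(Add(Mul(Add(-16, 81), -148), 182), -1)), Mul(Mul(1779, Pow(14, Rational(1, 2))), Rational(1, 307897))) = Add(Mul(-342609, Pow(Add(Mul(65, -148), 182), -1)), Mul(Rational(1779, 307897), Pow(14, Rational(1, 2)))) = Add(Mul(-342609, Pow(Add(-9620, 182), -1)), Mul(Rational(1779, 307897), Pow(14, Rational(1, 2)))) = Add(Mul(-342609, Pow(-9438, -1)), Mul(Rational(1779, 307897), Pow(14, Rational(1, 2)))) = Add(Mul(-342609, Rational(-1, 9438)), Mul(Rational(1779, 307897), Pow(14, Rational(1, 2)))) = Add(Rational(114203, 3146), Mul(Rational(1779, 307897), Pow(14, Rational(1, 2))))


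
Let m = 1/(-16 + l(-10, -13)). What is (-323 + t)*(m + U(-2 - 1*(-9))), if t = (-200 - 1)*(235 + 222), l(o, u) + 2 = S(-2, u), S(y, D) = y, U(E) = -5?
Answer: 465509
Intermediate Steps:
l(o, u) = -4 (l(o, u) = -2 - 2 = -4)
t = -91857 (t = -201*457 = -91857)
m = -1/20 (m = 1/(-16 - 4) = 1/(-20) = -1/20 ≈ -0.050000)
(-323 + t)*(m + U(-2 - 1*(-9))) = (-323 - 91857)*(-1/20 - 5) = -92180*(-101/20) = 465509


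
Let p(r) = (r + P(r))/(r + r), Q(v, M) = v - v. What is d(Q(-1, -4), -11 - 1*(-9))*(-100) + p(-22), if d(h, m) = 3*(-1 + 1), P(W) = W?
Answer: 1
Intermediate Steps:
Q(v, M) = 0
d(h, m) = 0 (d(h, m) = 3*0 = 0)
p(r) = 1 (p(r) = (r + r)/(r + r) = (2*r)/((2*r)) = (2*r)*(1/(2*r)) = 1)
d(Q(-1, -4), -11 - 1*(-9))*(-100) + p(-22) = 0*(-100) + 1 = 0 + 1 = 1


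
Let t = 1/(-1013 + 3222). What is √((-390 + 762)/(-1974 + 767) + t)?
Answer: I*√990392987/56729 ≈ 0.55475*I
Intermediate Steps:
t = 1/2209 ≈ 0.00045269
√((-390 + 762)/(-1974 + 767) + t) = √((-390 + 762)/(-1974 + 767) + 1/2209) = √(372/(-1207) + 1/2209) = √(372*(-1/1207) + 1/2209) = √(-372/1207 + 1/2209) = √(-820541/2666263) = I*√990392987/56729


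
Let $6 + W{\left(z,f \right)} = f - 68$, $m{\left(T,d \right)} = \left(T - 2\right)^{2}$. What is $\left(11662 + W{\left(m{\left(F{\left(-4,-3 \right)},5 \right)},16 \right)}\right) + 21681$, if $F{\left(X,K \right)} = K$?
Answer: $33285$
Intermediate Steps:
$m{\left(T,d \right)} = \left(-2 + T\right)^{2}$
$W{\left(z,f \right)} = -74 + f$ ($W{\left(z,f \right)} = -6 + \left(f - 68\right) = -6 + \left(-68 + f\right) = -74 + f$)
$\left(11662 + W{\left(m{\left(F{\left(-4,-3 \right)},5 \right)},16 \right)}\right) + 21681 = \left(11662 + \left(-74 + 16\right)\right) + 21681 = \left(11662 - 58\right) + 21681 = 11604 + 21681 = 33285$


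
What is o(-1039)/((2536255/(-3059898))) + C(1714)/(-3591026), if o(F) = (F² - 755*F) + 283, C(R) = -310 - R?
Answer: -10242345517630426766/4553878823815 ≈ -2.2491e+6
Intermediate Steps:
o(F) = 283 + F² - 755*F
o(-1039)/((2536255/(-3059898))) + C(1714)/(-3591026) = (283 + (-1039)² - 755*(-1039))/((2536255/(-3059898))) + (-310 - 1*1714)/(-3591026) = (283 + 1079521 + 784445)/((2536255*(-1/3059898))) + (-310 - 1714)*(-1/3591026) = 1864249/(-2536255/3059898) - 2024*(-1/3591026) = 1864249*(-3059898/2536255) + 1012/1795513 = -5704411786602/2536255 + 1012/1795513 = -10242345517630426766/4553878823815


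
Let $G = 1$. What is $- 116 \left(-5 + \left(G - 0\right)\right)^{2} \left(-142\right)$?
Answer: $263552$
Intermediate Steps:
$- 116 \left(-5 + \left(G - 0\right)\right)^{2} \left(-142\right) = - 116 \left(-5 + \left(1 - 0\right)\right)^{2} \left(-142\right) = - 116 \left(-5 + \left(1 + 0\right)\right)^{2} \left(-142\right) = - 116 \left(-5 + 1\right)^{2} \left(-142\right) = - 116 \left(-4\right)^{2} \left(-142\right) = \left(-116\right) 16 \left(-142\right) = \left(-1856\right) \left(-142\right) = 263552$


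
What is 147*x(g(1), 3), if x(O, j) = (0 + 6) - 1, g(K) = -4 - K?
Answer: 735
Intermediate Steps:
x(O, j) = 5 (x(O, j) = 6 - 1 = 5)
147*x(g(1), 3) = 147*5 = 735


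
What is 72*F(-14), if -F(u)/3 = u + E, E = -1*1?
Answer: 3240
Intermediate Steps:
E = -1
F(u) = 3 - 3*u (F(u) = -3*(u - 1) = -3*(-1 + u) = 3 - 3*u)
72*F(-14) = 72*(3 - 3*(-14)) = 72*(3 + 42) = 72*45 = 3240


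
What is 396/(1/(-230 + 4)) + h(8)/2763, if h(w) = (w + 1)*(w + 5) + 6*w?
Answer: -82425761/921 ≈ -89496.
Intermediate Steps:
h(w) = 6*w + (1 + w)*(5 + w) (h(w) = (1 + w)*(5 + w) + 6*w = 6*w + (1 + w)*(5 + w))
396/(1/(-230 + 4)) + h(8)/2763 = 396/(1/(-230 + 4)) + (5 + 8**2 + 12*8)/2763 = 396/(1/(-226)) + (5 + 64 + 96)*(1/2763) = 396/(-1/226) + 165*(1/2763) = 396*(-226) + 55/921 = -89496 + 55/921 = -82425761/921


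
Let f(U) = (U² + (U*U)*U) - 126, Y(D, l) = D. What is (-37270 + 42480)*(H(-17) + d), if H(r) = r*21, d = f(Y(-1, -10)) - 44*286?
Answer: -68079070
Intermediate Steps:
f(U) = -126 + U² + U³ (f(U) = (U² + U²*U) - 126 = (U² + U³) - 126 = -126 + U² + U³)
d = -12710 (d = (-126 + (-1)² + (-1)³) - 44*286 = (-126 + 1 - 1) - 1*12584 = -126 - 12584 = -12710)
H(r) = 21*r
(-37270 + 42480)*(H(-17) + d) = (-37270 + 42480)*(21*(-17) - 12710) = 5210*(-357 - 12710) = 5210*(-13067) = -68079070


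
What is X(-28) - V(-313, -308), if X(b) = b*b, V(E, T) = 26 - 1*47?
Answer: 805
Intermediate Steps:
V(E, T) = -21 (V(E, T) = 26 - 47 = -21)
X(b) = b²
X(-28) - V(-313, -308) = (-28)² - 1*(-21) = 784 + 21 = 805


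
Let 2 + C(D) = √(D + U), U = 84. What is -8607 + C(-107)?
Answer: -8609 + I*√23 ≈ -8609.0 + 4.7958*I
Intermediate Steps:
C(D) = -2 + √(84 + D) (C(D) = -2 + √(D + 84) = -2 + √(84 + D))
-8607 + C(-107) = -8607 + (-2 + √(84 - 107)) = -8607 + (-2 + √(-23)) = -8607 + (-2 + I*√23) = -8609 + I*√23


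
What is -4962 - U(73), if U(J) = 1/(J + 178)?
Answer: -1245463/251 ≈ -4962.0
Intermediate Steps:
U(J) = 1/(178 + J)
-4962 - U(73) = -4962 - 1/(178 + 73) = -4962 - 1/251 = -1245463/251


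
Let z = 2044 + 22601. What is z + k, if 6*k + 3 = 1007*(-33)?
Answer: 19106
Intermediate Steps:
z = 24645
k = -5539 (k = -½ + (1007*(-33))/6 = -½ + (⅙)*(-33231) = -½ - 11077/2 = -5539)
z + k = 24645 - 5539 = 19106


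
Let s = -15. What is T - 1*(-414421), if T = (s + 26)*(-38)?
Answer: 414003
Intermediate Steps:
T = -418 (T = (-15 + 26)*(-38) = 11*(-38) = -418)
T - 1*(-414421) = -418 - 1*(-414421) = -418 + 414421 = 414003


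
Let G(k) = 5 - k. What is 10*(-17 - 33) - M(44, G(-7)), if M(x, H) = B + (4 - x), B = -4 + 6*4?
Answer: -480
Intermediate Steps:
B = 20 (B = -4 + 24 = 20)
M(x, H) = 24 - x (M(x, H) = 20 + (4 - x) = 24 - x)
10*(-17 - 33) - M(44, G(-7)) = 10*(-17 - 33) - (24 - 1*44) = 10*(-50) - (24 - 44) = -500 - 1*(-20) = -500 + 20 = -480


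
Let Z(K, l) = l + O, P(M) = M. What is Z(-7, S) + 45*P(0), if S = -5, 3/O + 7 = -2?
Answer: -16/3 ≈ -5.3333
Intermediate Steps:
O = -1/3 (O = 3/(-7 - 2) = 3/(-9) = 3*(-1/9) = -1/3 ≈ -0.33333)
Z(K, l) = -1/3 + l (Z(K, l) = l - 1/3 = -1/3 + l)
Z(-7, S) + 45*P(0) = (-1/3 - 5) + 45*0 = -16/3 + 0 = -16/3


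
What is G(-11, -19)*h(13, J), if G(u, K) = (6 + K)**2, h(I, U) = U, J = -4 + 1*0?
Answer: -676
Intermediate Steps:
J = -4 (J = -4 + 0 = -4)
G(-11, -19)*h(13, J) = (6 - 19)**2*(-4) = (-13)**2*(-4) = 169*(-4) = -676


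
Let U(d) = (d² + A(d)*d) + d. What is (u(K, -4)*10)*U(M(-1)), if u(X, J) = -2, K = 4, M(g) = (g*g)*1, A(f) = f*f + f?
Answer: -80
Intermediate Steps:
A(f) = f + f² (A(f) = f² + f = f + f²)
M(g) = g² (M(g) = g²*1 = g²)
U(d) = d + d² + d²*(1 + d) (U(d) = (d² + (d*(1 + d))*d) + d = (d² + d²*(1 + d)) + d = d + d² + d²*(1 + d))
(u(K, -4)*10)*U(M(-1)) = (-2*10)*((-1)²*(1 + (-1)² + (-1)²*(1 + (-1)²))) = -20*(1 + 1 + 1*(1 + 1)) = -20*(1 + 1 + 1*2) = -20*(1 + 1 + 2) = -20*4 = -80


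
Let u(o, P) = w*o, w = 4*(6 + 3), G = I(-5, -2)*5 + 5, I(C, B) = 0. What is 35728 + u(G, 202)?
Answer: 35908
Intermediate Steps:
G = 5 (G = 0*5 + 5 = 0 + 5 = 5)
w = 36 (w = 4*9 = 36)
u(o, P) = 36*o
35728 + u(G, 202) = 35728 + 36*5 = 35728 + 180 = 35908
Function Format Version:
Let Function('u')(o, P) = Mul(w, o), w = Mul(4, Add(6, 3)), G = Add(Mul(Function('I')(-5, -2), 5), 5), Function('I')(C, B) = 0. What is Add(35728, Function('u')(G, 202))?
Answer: 35908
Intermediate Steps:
G = 5 (G = Add(Mul(0, 5), 5) = Add(0, 5) = 5)
w = 36 (w = Mul(4, 9) = 36)
Function('u')(o, P) = Mul(36, o)
Add(35728, Function('u')(G, 202)) = Add(35728, Mul(36, 5)) = Add(35728, 180) = 35908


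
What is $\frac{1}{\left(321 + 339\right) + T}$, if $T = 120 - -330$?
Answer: $\frac{1}{1110} \approx 0.0009009$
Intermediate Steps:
$T = 450$ ($T = 120 + 330 = 450$)
$\frac{1}{\left(321 + 339\right) + T} = \frac{1}{\left(321 + 339\right) + 450} = \frac{1}{660 + 450} = \frac{1}{1110}$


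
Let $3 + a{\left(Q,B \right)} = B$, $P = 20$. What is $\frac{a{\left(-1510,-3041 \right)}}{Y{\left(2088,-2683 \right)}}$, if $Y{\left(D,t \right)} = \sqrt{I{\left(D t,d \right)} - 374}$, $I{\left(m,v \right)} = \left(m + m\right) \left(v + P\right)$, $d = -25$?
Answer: $- \frac{1522 \sqrt{56020666}}{28010333} \approx -0.4067$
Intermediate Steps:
$I{\left(m,v \right)} = 2 m \left(20 + v\right)$ ($I{\left(m,v \right)} = \left(m + m\right) \left(v + 20\right) = 2 m \left(20 + v\right)$)
$a{\left(Q,B \right)} = -3 + B$
$Y{\left(D,t \right)} = \sqrt{-374 - 10 D t}$ ($Y{\left(D,t \right)} = \sqrt{2 D t \left(20 - 25\right) - 374} = \sqrt{2 D t \left(-5\right) - 374} = \sqrt{- 10 D t - 374} = \sqrt{-374 - 10 D t}$)
$\frac{a{\left(-1510,-3041 \right)}}{Y{\left(2088,-2683 \right)}} = \frac{-3 - 3041}{\sqrt{-374 - 20880 \left(-2683\right)}} = - \frac{3044}{\sqrt{-374 + 56021040}} = - \frac{3044}{\sqrt{56020666}} = - 3044 \frac{\sqrt{56020666}}{56020666} = - \frac{1522 \sqrt{56020666}}{28010333}$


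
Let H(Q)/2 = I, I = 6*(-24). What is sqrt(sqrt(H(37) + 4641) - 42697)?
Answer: sqrt(-42697 + sqrt(4353)) ≈ 206.47*I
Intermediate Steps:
I = -144
H(Q) = -288 (H(Q) = 2*(-144) = -288)
sqrt(sqrt(H(37) + 4641) - 42697) = sqrt(sqrt(-288 + 4641) - 42697) = sqrt(sqrt(4353) - 42697) = sqrt(-42697 + sqrt(4353))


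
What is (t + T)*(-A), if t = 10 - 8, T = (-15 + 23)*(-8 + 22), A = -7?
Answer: 798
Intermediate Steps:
T = 112 (T = 8*14 = 112)
t = 2
(t + T)*(-A) = (2 + 112)*(-1*(-7)) = 114*7 = 798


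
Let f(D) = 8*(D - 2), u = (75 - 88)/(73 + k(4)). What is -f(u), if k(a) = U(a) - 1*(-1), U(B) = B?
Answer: 52/3 ≈ 17.333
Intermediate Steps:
k(a) = 1 + a (k(a) = a - 1*(-1) = a + 1 = 1 + a)
u = -⅙ (u = (75 - 88)/(73 + (1 + 4)) = -13/(73 + 5) = -13/78 = -13*1/78 = -⅙ ≈ -0.16667)
f(D) = -16 + 8*D (f(D) = 8*(-2 + D) = -16 + 8*D)
-f(u) = -(-16 + 8*(-⅙)) = -(-16 - 4/3) = -1*(-52/3) = 52/3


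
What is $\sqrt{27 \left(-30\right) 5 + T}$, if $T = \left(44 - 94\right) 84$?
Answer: $5 i \sqrt{330} \approx 90.829 i$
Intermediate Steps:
$T = -4200$ ($T = \left(-50\right) 84 = -4200$)
$\sqrt{27 \left(-30\right) 5 + T} = \sqrt{27 \left(-30\right) 5 - 4200} = \sqrt{\left(-810\right) 5 - 4200} = \sqrt{-4050 - 4200} = \sqrt{-8250} = 5 i \sqrt{330}$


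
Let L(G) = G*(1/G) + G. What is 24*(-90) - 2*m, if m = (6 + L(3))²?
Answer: -2360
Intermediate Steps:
L(G) = 1 + G (L(G) = G/G + G = 1 + G)
m = 100 (m = (6 + (1 + 3))² = (6 + 4)² = 10² = 100)
24*(-90) - 2*m = 24*(-90) - 2*100 = -2160 - 200 = -2360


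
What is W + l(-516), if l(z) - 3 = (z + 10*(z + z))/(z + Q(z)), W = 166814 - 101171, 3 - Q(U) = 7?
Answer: 8536689/130 ≈ 65667.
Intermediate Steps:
Q(U) = -4 (Q(U) = 3 - 1*7 = 3 - 7 = -4)
W = 65643
l(z) = 3 + 21*z/(-4 + z) (l(z) = 3 + (z + 10*(z + z))/(z - 4) = 3 + (z + 10*(2*z))/(-4 + z) = 3 + (z + 20*z)/(-4 + z) = 3 + (21*z)/(-4 + z) = 3 + 21*z/(-4 + z))
W + l(-516) = 65643 + 12*(-1 + 2*(-516))/(-4 - 516) = 65643 + 12*(-1 - 1032)/(-520) = 65643 + 12*(-1/520)*(-1033) = 65643 + 3099/130 = 8536689/130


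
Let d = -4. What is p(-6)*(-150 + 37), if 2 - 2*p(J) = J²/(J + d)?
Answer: -1582/5 ≈ -316.40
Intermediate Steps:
p(J) = 1 - J²/(2*(-4 + J)) (p(J) = 1 - J²/(2*(J - 4)) = 1 - J²/(2*(-4 + J)))
p(-6)*(-150 + 37) = ((-4 - 6 - ½*(-6)²)/(-4 - 6))*(-150 + 37) = ((-4 - 6 - ½*36)/(-10))*(-113) = -(-4 - 6 - 18)/10*(-113) = -⅒*(-28)*(-113) = (14/5)*(-113) = -1582/5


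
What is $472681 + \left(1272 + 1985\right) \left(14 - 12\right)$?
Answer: $479195$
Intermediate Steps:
$472681 + \left(1272 + 1985\right) \left(14 - 12\right) = 472681 + 3257 \cdot 2 = 472681 + 6514 = 479195$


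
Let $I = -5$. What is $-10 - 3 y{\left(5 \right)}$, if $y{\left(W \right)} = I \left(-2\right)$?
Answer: $-40$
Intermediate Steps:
$y{\left(W \right)} = 10$ ($y{\left(W \right)} = \left(-5\right) \left(-2\right) = 10$)
$-10 - 3 y{\left(5 \right)} = -10 - 30 = -40$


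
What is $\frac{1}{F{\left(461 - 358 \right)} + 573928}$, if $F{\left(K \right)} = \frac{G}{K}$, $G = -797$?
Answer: $\frac{103}{59113787} \approx 1.7424 \cdot 10^{-6}$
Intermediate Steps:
$F{\left(K \right)} = - \frac{797}{K}$
$\frac{1}{F{\left(461 - 358 \right)} + 573928} = \frac{1}{- \frac{797}{461 - 358} + 573928} = \frac{1}{- \frac{797}{103} + 573928} = \frac{1}{\frac{59113787}{103}} = \frac{103}{59113787}$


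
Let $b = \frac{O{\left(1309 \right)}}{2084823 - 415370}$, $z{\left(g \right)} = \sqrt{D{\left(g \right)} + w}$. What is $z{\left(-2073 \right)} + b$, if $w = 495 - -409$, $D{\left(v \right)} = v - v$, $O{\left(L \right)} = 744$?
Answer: $\frac{744}{1669453} + 2 \sqrt{226} \approx 30.067$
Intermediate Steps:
$D{\left(v \right)} = 0$
$w = 904$ ($w = 495 + 409 = 904$)
$z{\left(g \right)} = 2 \sqrt{226}$ ($z{\left(g \right)} = \sqrt{0 + 904} = \sqrt{904} = 2 \sqrt{226}$)
$b = \frac{744}{1669453}$ ($b = \frac{744}{2084823 - 415370} = \frac{744}{1669453} \approx 0.00044566$)
$z{\left(-2073 \right)} + b = 2 \sqrt{226} + \frac{744}{1669453} = \frac{744}{1669453} + 2 \sqrt{226}$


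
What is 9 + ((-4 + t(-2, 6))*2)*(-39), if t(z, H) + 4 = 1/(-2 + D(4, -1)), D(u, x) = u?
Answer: 594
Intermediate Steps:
t(z, H) = -7/2 (t(z, H) = -4 + 1/(-2 + 4) = -4 + 1/2 = -4 + ½ = -7/2)
9 + ((-4 + t(-2, 6))*2)*(-39) = 9 + ((-4 - 7/2)*2)*(-39) = 9 - 15/2*2*(-39) = 9 - 15*(-39) = 9 + 585 = 594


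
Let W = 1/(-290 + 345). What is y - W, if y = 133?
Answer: 7314/55 ≈ 132.98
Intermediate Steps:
W = 1/55 ≈ 0.018182
y - W = 133 - 1*1/55 = 133 - 1/55 = 7314/55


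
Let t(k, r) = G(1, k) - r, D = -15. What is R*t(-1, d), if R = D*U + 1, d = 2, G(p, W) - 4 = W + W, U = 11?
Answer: 0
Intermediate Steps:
G(p, W) = 4 + 2*W (G(p, W) = 4 + (W + W) = 4 + 2*W)
t(k, r) = 4 - r + 2*k (t(k, r) = (4 + 2*k) - r = 4 - r + 2*k)
R = -164 (R = -15*11 + 1 = -165 + 1 = -164)
R*t(-1, d) = -164*(4 - 1*2 + 2*(-1)) = -164*(4 - 2 - 2) = -164*0 = 0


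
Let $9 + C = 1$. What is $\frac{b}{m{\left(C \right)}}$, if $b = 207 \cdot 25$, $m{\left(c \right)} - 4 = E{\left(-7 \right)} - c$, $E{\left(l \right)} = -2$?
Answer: $\frac{1035}{2} \approx 517.5$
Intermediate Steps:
$C = -8$ ($C = -9 + 1 = -8$)
$m{\left(c \right)} = 2 - c$ ($m{\left(c \right)} = 4 - \left(2 + c\right) = 2 - c$)
$b = 5175$
$\frac{b}{m{\left(C \right)}} = \frac{5175}{2 - -8} = \frac{5175}{2 + 8} = \frac{5175}{10} = 5175 \cdot \frac{1}{10} = \frac{1035}{2}$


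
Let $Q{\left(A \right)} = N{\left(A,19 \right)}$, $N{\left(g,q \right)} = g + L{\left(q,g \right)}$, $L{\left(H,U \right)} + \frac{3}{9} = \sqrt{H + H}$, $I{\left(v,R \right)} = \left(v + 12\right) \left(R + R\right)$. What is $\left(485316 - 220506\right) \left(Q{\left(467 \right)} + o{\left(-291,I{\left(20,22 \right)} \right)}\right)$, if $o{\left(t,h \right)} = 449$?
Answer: $242477690 + 264810 \sqrt{38} \approx 2.4411 \cdot 10^{8}$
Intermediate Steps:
$I{\left(v,R \right)} = 2 R \left(12 + v\right)$ ($I{\left(v,R \right)} = \left(12 + v\right) 2 R = 2 R \left(12 + v\right)$)
$L{\left(H,U \right)} = - \frac{1}{3} + \sqrt{2} \sqrt{H}$ ($L{\left(H,U \right)} = - \frac{1}{3} + \sqrt{H + H} = - \frac{1}{3} + \sqrt{2 H} = - \frac{1}{3} + \sqrt{2} \sqrt{H}$)
$N{\left(g,q \right)} = - \frac{1}{3} + g + \sqrt{2} \sqrt{q}$ ($N{\left(g,q \right)} = g + \left(- \frac{1}{3} + \sqrt{2} \sqrt{q}\right) = - \frac{1}{3} + g + \sqrt{2} \sqrt{q}$)
$Q{\left(A \right)} = - \frac{1}{3} + A + \sqrt{38}$ ($Q{\left(A \right)} = - \frac{1}{3} + A + \sqrt{2} \sqrt{19} = - \frac{1}{3} + A + \sqrt{38}$)
$\left(485316 - 220506\right) \left(Q{\left(467 \right)} + o{\left(-291,I{\left(20,22 \right)} \right)}\right) = \left(485316 - 220506\right) \left(\left(- \frac{1}{3} + 467 + \sqrt{38}\right) + 449\right) = 264810 \left(\left(\frac{1400}{3} + \sqrt{38}\right) + 449\right) = 264810 \left(\frac{2747}{3} + \sqrt{38}\right) = 242477690 + 264810 \sqrt{38}$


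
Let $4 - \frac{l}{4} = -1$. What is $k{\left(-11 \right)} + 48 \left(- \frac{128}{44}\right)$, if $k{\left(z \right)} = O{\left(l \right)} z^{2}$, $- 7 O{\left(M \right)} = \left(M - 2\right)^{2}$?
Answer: $- \frac{441996}{77} \approx -5740.2$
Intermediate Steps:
$l = 20$ ($l = 16 - -4 = 16 + 4 = 20$)
$O{\left(M \right)} = - \frac{\left(-2 + M\right)^{2}}{7}$ ($O{\left(M \right)} = - \frac{\left(M - 2\right)^{2}}{7} = - \frac{\left(-2 + M\right)^{2}}{7}$)
$k{\left(z \right)} = - \frac{324 z^{2}}{7}$ ($k{\left(z \right)} = - \frac{\left(-2 + 20\right)^{2}}{7} z^{2} = - \frac{18^{2}}{7} z^{2} = \left(- \frac{1}{7}\right) 324 z^{2} = - \frac{324 z^{2}}{7}$)
$k{\left(-11 \right)} + 48 \left(- \frac{128}{44}\right) = - \frac{324 \left(-11\right)^{2}}{7} + 48 \left(- \frac{128}{44}\right) = \left(- \frac{324}{7}\right) 121 + 48 \left(\left(-128\right) \frac{1}{44}\right) = - \frac{39204}{7} + 48 \left(- \frac{32}{11}\right) = - \frac{39204}{7} - \frac{1536}{11} = - \frac{441996}{77}$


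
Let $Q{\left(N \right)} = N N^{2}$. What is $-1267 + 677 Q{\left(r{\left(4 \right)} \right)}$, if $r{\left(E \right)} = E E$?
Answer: $2771725$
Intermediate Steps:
$r{\left(E \right)} = E^{2}$
$Q{\left(N \right)} = N^{3}$
$-1267 + 677 Q{\left(r{\left(4 \right)} \right)} = -1267 + 677 \left(4^{2}\right)^{3} = -1267 + 677 \cdot 16^{3} = -1267 + 677 \cdot 4096 = -1267 + 2772992 = 2771725$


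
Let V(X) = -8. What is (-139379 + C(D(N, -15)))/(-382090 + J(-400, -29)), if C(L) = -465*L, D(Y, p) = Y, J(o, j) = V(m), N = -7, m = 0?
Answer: 68062/191049 ≈ 0.35625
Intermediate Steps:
J(o, j) = -8
(-139379 + C(D(N, -15)))/(-382090 + J(-400, -29)) = (-139379 - 465*(-7))/(-382090 - 8) = (-139379 + 3255)/(-382098) = -136124*(-1/382098) = 68062/191049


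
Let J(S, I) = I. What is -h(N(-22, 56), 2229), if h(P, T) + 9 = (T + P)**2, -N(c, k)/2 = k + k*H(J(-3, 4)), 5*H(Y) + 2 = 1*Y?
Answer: -107350096/25 ≈ -4.2940e+6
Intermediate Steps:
H(Y) = -2/5 + Y/5 (H(Y) = -2/5 + (1*Y)/5 = -2/5 + Y/5)
N(c, k) = -14*k/5 (N(c, k) = -2*(k + k*(-2/5 + (1/5)*4)) = -2*(k + k*(-2/5 + 4/5)) = -2*(k + k*(2/5)) = -2*(k + 2*k/5) = -14*k/5)
h(P, T) = -9 + (P + T)**2 (h(P, T) = -9 + (T + P)**2 = -9 + (P + T)**2)
-h(N(-22, 56), 2229) = -(-9 + (-14/5*56 + 2229)**2) = -(-9 + (-784/5 + 2229)**2) = -(-9 + (10361/5)**2) = -(-9 + 107350321/25) = -1*107350096/25 = -107350096/25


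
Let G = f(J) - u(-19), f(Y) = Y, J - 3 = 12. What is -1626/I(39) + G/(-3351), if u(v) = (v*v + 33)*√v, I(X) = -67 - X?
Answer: 907856/59201 + 394*I*√19/3351 ≈ 15.335 + 0.51251*I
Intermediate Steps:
J = 15 (J = 3 + 12 = 15)
u(v) = √v*(33 + v²) (u(v) = (v² + 33)*√v = (33 + v²)*√v = √v*(33 + v²))
G = 15 - 394*I*√19 (G = 15 - √(-19)*(33 + (-19)²) = 15 - I*√19*(33 + 361) = 15 - I*√19*394 = 15 - 394*I*√19 ≈ 15.0 - 1717.4*I)
-1626/I(39) + G/(-3351) = -1626/(-67 - 1*39) + (15 - 394*I*√19)/(-3351) = -1626/(-67 - 39) + (15 - 394*I*√19)*(-1/3351) = -1626/(-106) + (-5/1117 + 394*I*√19/3351) = -1626*(-1/106) + (-5/1117 + 394*I*√19/3351) = 813/53 + (-5/1117 + 394*I*√19/3351) = 907856/59201 + 394*I*√19/3351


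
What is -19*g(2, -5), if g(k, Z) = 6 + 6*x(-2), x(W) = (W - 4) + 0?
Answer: 570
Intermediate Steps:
x(W) = -4 + W (x(W) = (-4 + W) + 0 = -4 + W)
g(k, Z) = -30 (g(k, Z) = 6 + 6*(-4 - 2) = 6 + 6*(-6) = 6 - 36 = -30)
-19*g(2, -5) = -19*(-30) = 570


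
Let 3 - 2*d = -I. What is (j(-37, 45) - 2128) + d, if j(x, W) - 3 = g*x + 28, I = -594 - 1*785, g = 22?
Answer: -3599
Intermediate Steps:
I = -1379 (I = -594 - 785 = -1379)
j(x, W) = 31 + 22*x (j(x, W) = 3 + (22*x + 28) = 3 + (28 + 22*x) = 31 + 22*x)
d = -688 (d = 3/2 - (-1)*(-1379)/2 = 3/2 - ½*1379 = 3/2 - 1379/2 = -688)
(j(-37, 45) - 2128) + d = ((31 + 22*(-37)) - 2128) - 688 = ((31 - 814) - 2128) - 688 = (-783 - 2128) - 688 = -2911 - 688 = -3599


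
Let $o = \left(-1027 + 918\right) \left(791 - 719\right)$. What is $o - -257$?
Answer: $-7591$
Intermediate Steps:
$o = -7848$ ($o = \left(-109\right) 72 = -7848$)
$o - -257 = -7848 - -257 = -7848 + \left(-9 + 266\right) = -7848 + 257 = -7591$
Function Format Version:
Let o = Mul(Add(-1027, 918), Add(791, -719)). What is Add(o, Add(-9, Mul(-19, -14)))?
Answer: -7591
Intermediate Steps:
o = -7848 (o = Mul(-109, 72) = -7848)
Add(o, Add(-9, Mul(-19, -14))) = Add(-7848, Add(-9, Mul(-19, -14))) = Add(-7848, Add(-9, 266)) = Add(-7848, 257) = -7591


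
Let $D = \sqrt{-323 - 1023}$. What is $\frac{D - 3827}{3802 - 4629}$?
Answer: $\frac{3827}{827} - \frac{i \sqrt{1346}}{827} \approx 4.6276 - 0.044363 i$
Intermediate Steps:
$D = i \sqrt{1346}$ ($D = \sqrt{-1346} = i \sqrt{1346} \approx 36.688 i$)
$\frac{D - 3827}{3802 - 4629} = \frac{i \sqrt{1346} - 3827}{3802 - 4629} = \frac{-3827 + i \sqrt{1346}}{-827} = \left(-3827 + i \sqrt{1346}\right) \left(- \frac{1}{827}\right) = \frac{3827}{827} - \frac{i \sqrt{1346}}{827}$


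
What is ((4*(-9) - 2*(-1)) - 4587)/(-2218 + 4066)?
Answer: -4621/1848 ≈ -2.5005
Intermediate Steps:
((4*(-9) - 2*(-1)) - 4587)/(-2218 + 4066) = ((-36 + 2) - 4587)/1848 = (-34 - 4587)*(1/1848) = -4621*1/1848 = -4621/1848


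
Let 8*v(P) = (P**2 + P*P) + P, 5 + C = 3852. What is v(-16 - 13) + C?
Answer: 32429/8 ≈ 4053.6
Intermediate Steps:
C = 3847 (C = -5 + 3852 = 3847)
v(P) = P**2/4 + P/8 (v(P) = ((P**2 + P*P) + P)/8 = ((P**2 + P**2) + P)/8 = (2*P**2 + P)/8 = (P + 2*P**2)/8 = P**2/4 + P/8)
v(-16 - 13) + C = (-16 - 13)*(1 + 2*(-16 - 13))/8 + 3847 = (1/8)*(-29)*(1 + 2*(-29)) + 3847 = (1/8)*(-29)*(1 - 58) + 3847 = (1/8)*(-29)*(-57) + 3847 = 1653/8 + 3847 = 32429/8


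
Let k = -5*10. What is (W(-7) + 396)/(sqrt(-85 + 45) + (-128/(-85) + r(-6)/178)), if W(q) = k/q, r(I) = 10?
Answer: 252274397310/17001673423 - 323001745900*I*sqrt(10)/17001673423 ≈ 14.838 - 60.078*I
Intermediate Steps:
k = -50
W(q) = -50/q
(W(-7) + 396)/(sqrt(-85 + 45) + (-128/(-85) + r(-6)/178)) = (-50/(-7) + 396)/(sqrt(-85 + 45) + (-128/(-85) + 10/178)) = (-50*(-1/7) + 396)/(sqrt(-40) + (-128*(-1/85) + 10*(1/178))) = (50/7 + 396)/(2*I*sqrt(10) + (128/85 + 5/89)) = 2822/(7*(2*I*sqrt(10) + 11817/7565)) = 2822/(7*(11817/7565 + 2*I*sqrt(10)))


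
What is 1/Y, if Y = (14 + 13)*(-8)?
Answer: -1/216 ≈ -0.0046296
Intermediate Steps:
Y = -216 (Y = 27*(-8) = -216)
1/Y = 1/(-216) = -1/216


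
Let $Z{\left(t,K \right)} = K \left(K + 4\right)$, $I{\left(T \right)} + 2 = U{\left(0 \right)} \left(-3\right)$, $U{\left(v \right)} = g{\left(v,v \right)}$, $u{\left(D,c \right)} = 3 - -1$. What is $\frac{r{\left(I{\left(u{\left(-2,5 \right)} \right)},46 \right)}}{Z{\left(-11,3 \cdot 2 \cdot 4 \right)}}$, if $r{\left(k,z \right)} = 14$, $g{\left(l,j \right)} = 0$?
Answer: $\frac{1}{48} \approx 0.020833$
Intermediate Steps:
$u{\left(D,c \right)} = 4$ ($u{\left(D,c \right)} = 3 + 1 = 4$)
$U{\left(v \right)} = 0$
$I{\left(T \right)} = -2$ ($I{\left(T \right)} = -2 + 0 \left(-3\right) = -2 + 0 = -2$)
$Z{\left(t,K \right)} = K \left(4 + K\right)$
$\frac{r{\left(I{\left(u{\left(-2,5 \right)} \right)},46 \right)}}{Z{\left(-11,3 \cdot 2 \cdot 4 \right)}} = \frac{14}{3 \cdot 2 \cdot 4 \left(4 + 3 \cdot 2 \cdot 4\right)} = \frac{14}{6 \cdot 4 \left(4 + 6 \cdot 4\right)} = \frac{14}{24 \left(4 + 24\right)} = \frac{14}{24 \cdot 28} = \frac{14}{672} = 14 \cdot \frac{1}{672} = \frac{1}{48}$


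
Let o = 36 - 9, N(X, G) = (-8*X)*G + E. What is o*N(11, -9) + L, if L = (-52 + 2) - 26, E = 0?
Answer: 21308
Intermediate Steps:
N(X, G) = -8*G*X (N(X, G) = (-8*X)*G + 0 = -8*G*X + 0 = -8*G*X)
o = 27
L = -76 (L = -50 - 26 = -76)
o*N(11, -9) + L = 27*(-8*(-9)*11) - 76 = 27*792 - 76 = 21384 - 76 = 21308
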